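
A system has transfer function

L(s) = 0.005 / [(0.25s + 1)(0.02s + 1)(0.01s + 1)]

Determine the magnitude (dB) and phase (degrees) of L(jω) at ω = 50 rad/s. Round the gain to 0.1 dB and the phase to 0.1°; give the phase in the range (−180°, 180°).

At ω = 50 rad/s:
pole (1 + j50·0.25) = 1 + j12.5 → |·| ≈ 12.54, ∠ ≈ 85.43°
pole (1 + j50·0.02) = 1 + j1 → |·| ≈ 1.4142, ∠ ≈ 45.00°
pole (1 + j50·0.01) = 1 + j0.5 → |·| ≈ 1.118, ∠ ≈ 26.57°
|L| = 0.005 · 1 / (12.54 · 1.4142 · 1.118) ≈ 0.00025219
Gain = 20 log₁₀(0.00025219) ≈ -71.97 dB
∠L = (0°) − (85.43° + 45.00° + 26.57°) = -157.00°

-72.0 dB, -157.0°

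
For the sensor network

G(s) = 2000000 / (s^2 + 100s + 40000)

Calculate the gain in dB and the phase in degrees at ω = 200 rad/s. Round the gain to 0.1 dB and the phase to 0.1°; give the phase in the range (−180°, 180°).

40.0 dB, -90.0°

At s = jω = j200:
quadratic: (j200)² + 100·j200 + 40000 = 0 + j20000 → |·| ≈ 20000, ∠ ≈ 90.00°
|G| = 2000000 / 20000 ≈ 100
Gain = 20 log₁₀(100) ≈ 40.00 dB
∠G = 0.00° − 90.00° = -90.00°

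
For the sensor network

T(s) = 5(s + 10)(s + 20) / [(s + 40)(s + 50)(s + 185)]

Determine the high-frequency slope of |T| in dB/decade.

-20 dB/decade

Each pole contributes −20 dB/decade at high frequency; each zero contributes +20 dB/decade.
Net: 2 zero(s) − 3 pole(s) → -20 dB/decade.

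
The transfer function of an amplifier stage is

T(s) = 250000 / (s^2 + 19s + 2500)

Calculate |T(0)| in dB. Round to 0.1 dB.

T(0) = 250000 / 2500 = 100
20 log₁₀(100) ≈ 40.00 dB

40.0 dB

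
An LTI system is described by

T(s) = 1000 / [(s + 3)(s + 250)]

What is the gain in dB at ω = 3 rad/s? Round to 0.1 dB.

At s = jω = j3:
pole (s+3): 3 + j3 → |·| = √(3²+3²) = √18 ≈ 4.2426, ∠ = arctan(3/3) ≈ 45.00°
pole (s+250): 250 + j3 → |·| = √(250²+3²) = √62509 ≈ 250.02, ∠ = arctan(3/250) ≈ 0.69°
|T| = 1000 / 1060.7 ≈ 0.94277
Gain = 20 log₁₀(0.94277) ≈ -0.51 dB

-0.5 dB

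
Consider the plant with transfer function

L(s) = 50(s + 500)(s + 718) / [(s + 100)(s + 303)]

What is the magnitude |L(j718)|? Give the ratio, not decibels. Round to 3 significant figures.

78.6

At s = jω = j718:
zero (s+500): 500 + j718 → |·| = √(500²+718²) = √765524 ≈ 874.94, ∠ = arctan(718/500) ≈ 55.15°
zero (s+718): 718 + j718 → |·| = √(718²+718²) = √1031048 ≈ 1015.4, ∠ = arctan(718/718) ≈ 45.00°
pole (s+100): 100 + j718 → |·| = √(100²+718²) = √525524 ≈ 724.93, ∠ = arctan(718/100) ≈ 82.07°
pole (s+303): 303 + j718 → |·| = √(303²+718²) = √607333 ≈ 779.32, ∠ = arctan(718/303) ≈ 67.12°
|L| = 50 · 8.8841e+05 / 5.6495e+05 ≈ 78.627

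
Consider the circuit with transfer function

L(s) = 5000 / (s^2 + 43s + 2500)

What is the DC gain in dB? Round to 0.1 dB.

6.0 dB

L(0) = 5000 / 2500 = 2
20 log₁₀(2) ≈ 6.02 dB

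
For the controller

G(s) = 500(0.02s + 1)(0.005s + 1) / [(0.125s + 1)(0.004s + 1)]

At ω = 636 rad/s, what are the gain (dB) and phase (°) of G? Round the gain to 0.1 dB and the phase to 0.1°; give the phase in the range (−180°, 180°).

At ω = 636 rad/s:
zero (1 + j636·0.02) = 1 + j12.72 → |·| ≈ 12.759, ∠ ≈ 85.50°
zero (1 + j636·0.005) = 1 + j3.18 → |·| ≈ 3.3335, ∠ ≈ 72.54°
pole (1 + j636·0.125) = 1 + j79.5 → |·| ≈ 79.506, ∠ ≈ 89.28°
pole (1 + j636·0.004) = 1 + j2.544 → |·| ≈ 2.7335, ∠ ≈ 68.54°
|G| = 500 · 12.759 · 3.3335 / (79.506 · 2.7335) ≈ 97.852
Gain = 20 log₁₀(97.852) ≈ 39.81 dB
∠G = (85.50° + 72.54°) − (89.28° + 68.54°) = 0.22°

39.8 dB, 0.2°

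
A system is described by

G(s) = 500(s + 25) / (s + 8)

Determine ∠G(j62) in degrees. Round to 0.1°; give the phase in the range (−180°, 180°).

At s = jω = j62:
zero (s+25): 25 + j62 → |·| = √(25²+62²) = √4469 ≈ 66.851, ∠ = arctan(62/25) ≈ 68.04°
pole (s+8): 8 + j62 → |·| = √(8²+62²) = √3908 ≈ 62.514, ∠ = arctan(62/8) ≈ 82.65°
∠G = 68.04° − 82.65° = -14.61°

-14.6°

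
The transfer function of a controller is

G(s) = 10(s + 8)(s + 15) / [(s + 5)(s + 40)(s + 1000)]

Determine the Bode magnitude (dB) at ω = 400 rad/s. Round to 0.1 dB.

At s = jω = j400:
zero (s+8): 8 + j400 → |·| = √(8²+400²) = √160064 ≈ 400.08, ∠ = arctan(400/8) ≈ 88.85°
zero (s+15): 15 + j400 → |·| = √(15²+400²) = √160225 ≈ 400.28, ∠ = arctan(400/15) ≈ 87.85°
pole (s+5): 5 + j400 → |·| = √(5²+400²) = √160025 ≈ 400.03, ∠ = arctan(400/5) ≈ 89.28°
pole (s+40): 40 + j400 → |·| = √(40²+400²) = √161600 ≈ 402, ∠ = arctan(400/40) ≈ 84.29°
pole (s+1000): 1000 + j400 → |·| = √(1000²+400²) = √1160000 ≈ 1077, ∠ = arctan(400/1000) ≈ 21.80°
|G| = 10 · 1.6014e+05 / 1.7319e+08 ≈ 0.0092465
Gain = 20 log₁₀(0.0092465) ≈ -40.68 dB

-40.7 dB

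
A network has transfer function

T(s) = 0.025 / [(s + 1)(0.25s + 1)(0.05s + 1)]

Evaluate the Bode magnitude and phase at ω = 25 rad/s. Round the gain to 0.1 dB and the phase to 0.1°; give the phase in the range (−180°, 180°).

-80.1 dB, 140.0°

At ω = 25 rad/s:
pole (1 + j25·1) = 1 + j25 → |·| ≈ 25.02, ∠ ≈ 87.71°
pole (1 + j25·0.25) = 1 + j6.25 → |·| ≈ 6.3295, ∠ ≈ 80.91°
pole (1 + j25·0.05) = 1 + j1.25 → |·| ≈ 1.6008, ∠ ≈ 51.34°
|T| = 0.025 · 1 / (25.02 · 6.3295 · 1.6008) ≈ 9.8616e-05
Gain = 20 log₁₀(9.8616e-05) ≈ -80.12 dB
∠T = (0°) − (87.71° + 80.91° + 51.34°) = -219.96° ≡ 140.04° (principal value)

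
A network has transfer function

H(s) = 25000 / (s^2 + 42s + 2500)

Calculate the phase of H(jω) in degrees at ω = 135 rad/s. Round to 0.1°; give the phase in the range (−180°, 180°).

At s = jω = j135:
quadratic: (j135)² + 42·j135 + 2500 = -15725 + j5670 → |·| ≈ 16716, ∠ ≈ 160.17°
∠H = 0.00° − 160.17° = -160.17°

-160.2°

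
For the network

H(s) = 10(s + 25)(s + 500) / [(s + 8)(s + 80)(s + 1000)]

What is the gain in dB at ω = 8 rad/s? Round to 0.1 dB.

At s = jω = j8:
zero (s+25): 25 + j8 → |·| = √(25²+8²) = √689 ≈ 26.249, ∠ = arctan(8/25) ≈ 17.74°
zero (s+500): 500 + j8 → |·| = √(500²+8²) = √250064 ≈ 500.06, ∠ = arctan(8/500) ≈ 0.92°
pole (s+8): 8 + j8 → |·| = √(8²+8²) = √128 ≈ 11.314, ∠ = arctan(8/8) ≈ 45.00°
pole (s+80): 80 + j8 → |·| = √(80²+8²) = √6464 ≈ 80.399, ∠ = arctan(8/80) ≈ 5.71°
pole (s+1000): 1000 + j8 → |·| = √(1000²+8²) = √1000064 ≈ 1000, ∠ = arctan(8/1000) ≈ 0.46°
|H| = 10 · 13126 / 9.0963e+05 ≈ 0.1443
Gain = 20 log₁₀(0.1443) ≈ -16.81 dB

-16.8 dB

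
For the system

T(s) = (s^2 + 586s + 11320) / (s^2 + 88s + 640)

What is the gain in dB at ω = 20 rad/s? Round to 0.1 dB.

19.1 dB

Substitute s = j20:
Numerator: (j20)^2 + 586(j20) + 11320 = 10920 + j11720
Denominator: (j20)^2 + 88(j20) + 640 = 240 + j1760
|N| = √(10920² + 11720²) ≈ 16019, ∠N ≈ 47.02°
|D| = √(240² + 1760²) ≈ 1776.3, ∠D ≈ 82.23°
|T| = 16019 / 1776.3 ≈ 9.0182
Gain = 20 log₁₀(9.0182) ≈ 19.10 dB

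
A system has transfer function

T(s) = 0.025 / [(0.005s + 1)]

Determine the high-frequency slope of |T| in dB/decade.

Each pole contributes −20 dB/decade at high frequency; each zero contributes +20 dB/decade.
Net: 0 zero(s) − 1 pole(s) → -20 dB/decade.

-20 dB/decade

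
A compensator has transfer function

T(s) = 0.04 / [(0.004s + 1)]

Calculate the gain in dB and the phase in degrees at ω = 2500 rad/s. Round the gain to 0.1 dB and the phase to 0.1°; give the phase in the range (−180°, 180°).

At ω = 2500 rad/s:
pole (1 + j2500·0.004) = 1 + j10 → |·| ≈ 10.05, ∠ ≈ 84.29°
|T| = 0.04 · 1 / (10.05) ≈ 0.0039801
Gain = 20 log₁₀(0.0039801) ≈ -48.00 dB
∠T = (0°) − (84.29°) = -84.29°

-48.0 dB, -84.3°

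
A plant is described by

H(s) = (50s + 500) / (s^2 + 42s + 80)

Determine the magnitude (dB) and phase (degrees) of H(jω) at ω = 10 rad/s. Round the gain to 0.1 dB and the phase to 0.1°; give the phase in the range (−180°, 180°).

4.5 dB, -47.7°

Substitute s = j10:
Numerator: 50(j10) + 500 = 500 + j500
Denominator: (j10)^2 + 42(j10) + 80 = -20 + j420
|N| = √(500² + 500²) ≈ 707.11, ∠N ≈ 45.00°
|D| = √(20² + 420²) ≈ 420.48, ∠D ≈ 92.73°
|H| = 707.11 / 420.48 ≈ 1.6817
Gain = 20 log₁₀(1.6817) ≈ 4.51 dB
∠H = 45.00° − 92.73° = -47.73°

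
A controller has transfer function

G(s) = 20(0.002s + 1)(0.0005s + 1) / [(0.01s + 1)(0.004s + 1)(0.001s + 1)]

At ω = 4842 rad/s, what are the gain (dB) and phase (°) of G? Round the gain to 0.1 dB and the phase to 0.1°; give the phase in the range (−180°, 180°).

-19.2 dB, -102.5°

At ω = 4842 rad/s:
zero (1 + j4842·0.002) = 1 + j9.684 → |·| ≈ 9.7355, ∠ ≈ 84.10°
zero (1 + j4842·0.0005) = 1 + j2.421 → |·| ≈ 2.6194, ∠ ≈ 67.56°
pole (1 + j4842·0.01) = 1 + j48.42 → |·| ≈ 48.43, ∠ ≈ 88.82°
pole (1 + j4842·0.004) = 1 + j19.368 → |·| ≈ 19.394, ∠ ≈ 87.04°
pole (1 + j4842·0.001) = 1 + j4.842 → |·| ≈ 4.9442, ∠ ≈ 78.33°
|G| = 20 · 9.7355 · 2.6194 / (48.43 · 19.394 · 4.9442) ≈ 0.10983
Gain = 20 log₁₀(0.10983) ≈ -19.19 dB
∠G = (84.10° + 67.56°) − (88.82° + 87.04° + 78.33°) = -102.53°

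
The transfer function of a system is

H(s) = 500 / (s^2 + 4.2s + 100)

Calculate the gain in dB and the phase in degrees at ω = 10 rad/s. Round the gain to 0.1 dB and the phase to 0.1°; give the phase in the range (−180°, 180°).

At s = jω = j10:
quadratic: (j10)² + 4.2·j10 + 100 = 0 + j42 → |·| ≈ 42, ∠ ≈ 90.00°
|H| = 500 / 42 ≈ 11.905
Gain = 20 log₁₀(11.905) ≈ 21.51 dB
∠H = 0.00° − 90.00° = -90.00°

21.5 dB, -90.0°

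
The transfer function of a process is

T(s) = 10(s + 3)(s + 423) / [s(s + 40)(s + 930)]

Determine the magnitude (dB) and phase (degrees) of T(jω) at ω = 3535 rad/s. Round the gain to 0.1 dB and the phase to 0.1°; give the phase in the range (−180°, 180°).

-51.2 dB, -81.5°

At s = jω = j3535:
zero (s+3): 3 + j3535 → |·| = √(3²+3535²) = √12496234 ≈ 3535, ∠ = arctan(3535/3) ≈ 89.95°
zero (s+423): 423 + j3535 → |·| = √(423²+3535²) = √12675154 ≈ 3560.2, ∠ = arctan(3535/423) ≈ 83.18°
pole (s+40): 40 + j3535 → |·| = √(40²+3535²) = √12497825 ≈ 3535.2, ∠ = arctan(3535/40) ≈ 89.35°
pole (s+930): 930 + j3535 → |·| = √(930²+3535²) = √13361125 ≈ 3655.3, ∠ = arctan(3535/930) ≈ 75.26°
pole at origin: |s| = 3535, ∠ = 90.00° (in denominator)
|T| = 10 · 1.2585e+07 / 4.568e+10 ≈ 0.002755
Gain = 20 log₁₀(0.002755) ≈ -51.20 dB
∠T = 173.13° − 254.61° = -81.48°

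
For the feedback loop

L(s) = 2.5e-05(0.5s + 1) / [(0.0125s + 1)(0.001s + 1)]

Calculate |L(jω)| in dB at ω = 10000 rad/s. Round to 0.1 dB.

-80.0 dB

At ω = 10000 rad/s:
zero (1 + j10000·0.5) = 1 + j5000 → |·| ≈ 5000, ∠ ≈ 89.99°
pole (1 + j10000·0.0125) = 1 + j125 → |·| ≈ 125, ∠ ≈ 89.54°
pole (1 + j10000·0.001) = 1 + j10 → |·| ≈ 10.05, ∠ ≈ 84.29°
|L| = 2.5e-05 · 5000 / (125 · 10.05) ≈ 9.9502e-05
Gain = 20 log₁₀(9.9502e-05) ≈ -80.04 dB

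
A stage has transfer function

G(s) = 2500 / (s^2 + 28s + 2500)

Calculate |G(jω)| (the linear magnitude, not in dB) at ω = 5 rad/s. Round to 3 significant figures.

1.01

At s = jω = j5:
quadratic: (j5)² + 28·j5 + 2500 = 2475 + j140 → |·| ≈ 2479, ∠ ≈ 3.24°
|G| = 2500 / 2479 ≈ 1.0085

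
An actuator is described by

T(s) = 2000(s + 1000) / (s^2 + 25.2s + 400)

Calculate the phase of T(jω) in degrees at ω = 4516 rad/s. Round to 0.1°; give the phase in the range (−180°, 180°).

At s = jω = j4516:
zero (s+1000): 1000 + j4516 → |·| = √(1000²+4516²) = √21394256 ≈ 4625.4, ∠ = arctan(4516/1000) ≈ 77.51°
quadratic: (j4516)² + 25.2·j4516 + 400 = -20393856 + j113803.2 → |·| ≈ 2.0394e+07, ∠ ≈ 179.68°
∠T = 77.51° − 179.68° = -102.17°

-102.2°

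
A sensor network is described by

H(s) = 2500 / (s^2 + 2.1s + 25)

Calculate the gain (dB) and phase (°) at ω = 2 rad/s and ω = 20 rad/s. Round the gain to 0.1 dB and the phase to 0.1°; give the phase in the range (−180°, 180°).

ω = 2: 41.3 dB, -11.3°; ω = 20: 16.4 dB, -173.6°

At s = jω = j2:
quadratic: (j2)² + 2.1·j2 + 25 = 21 + j4.2 → |·| ≈ 21.416, ∠ ≈ 11.31°
|H| = 2500 / 21.416 ≈ 116.74
Gain = 20 log₁₀(116.74) ≈ 41.34 dB
∠H = 0.00° − 11.31° = -11.31°

At s = jω = j20:
quadratic: (j20)² + 2.1·j20 + 25 = -375 + j42 → |·| ≈ 377.34, ∠ ≈ 173.61°
|H| = 2500 / 377.34 ≈ 6.6253
Gain = 20 log₁₀(6.6253) ≈ 16.42 dB
∠H = 0.00° − 173.61° = -173.61°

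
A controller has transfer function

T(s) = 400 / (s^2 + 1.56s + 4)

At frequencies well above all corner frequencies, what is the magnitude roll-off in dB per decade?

Each pole contributes −20 dB/decade at high frequency; each zero contributes +20 dB/decade.
Net: 0 zero(s) − 2 pole(s) → -40 dB/decade.

-40 dB/decade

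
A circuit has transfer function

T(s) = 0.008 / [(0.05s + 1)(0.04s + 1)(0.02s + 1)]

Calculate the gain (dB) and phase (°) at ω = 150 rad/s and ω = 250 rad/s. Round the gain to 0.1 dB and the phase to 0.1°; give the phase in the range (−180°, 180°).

At ω = 150 rad/s:
pole (1 + j150·0.05) = 1 + j7.5 → |·| ≈ 7.5664, ∠ ≈ 82.41°
pole (1 + j150·0.04) = 1 + j6 → |·| ≈ 6.0828, ∠ ≈ 80.54°
pole (1 + j150·0.02) = 1 + j3 → |·| ≈ 3.1623, ∠ ≈ 71.57°
|T| = 0.008 · 1 / (7.5664 · 6.0828 · 3.1623) ≈ 5.4966e-05
Gain = 20 log₁₀(5.4966e-05) ≈ -85.20 dB
∠T = (0°) − (82.41° + 80.54° + 71.57°) = -234.52° ≡ 125.48° (principal value)

At ω = 250 rad/s:
pole (1 + j250·0.05) = 1 + j12.5 → |·| ≈ 12.54, ∠ ≈ 85.43°
pole (1 + j250·0.04) = 1 + j10 → |·| ≈ 10.05, ∠ ≈ 84.29°
pole (1 + j250·0.02) = 1 + j5 → |·| ≈ 5.099, ∠ ≈ 78.69°
|T| = 0.008 · 1 / (12.54 · 10.05 · 5.099) ≈ 1.2449e-05
Gain = 20 log₁₀(1.2449e-05) ≈ -98.10 dB
∠T = (0°) − (85.43° + 84.29° + 78.69°) = -248.41° ≡ 111.59° (principal value)

ω = 150: -85.2 dB, 125.5°; ω = 250: -98.1 dB, 111.6°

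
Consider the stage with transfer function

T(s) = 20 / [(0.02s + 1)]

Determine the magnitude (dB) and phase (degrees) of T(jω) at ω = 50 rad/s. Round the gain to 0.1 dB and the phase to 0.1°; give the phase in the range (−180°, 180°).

23.0 dB, -45.0°

At ω = 50 rad/s:
pole (1 + j50·0.02) = 1 + j1 → |·| ≈ 1.4142, ∠ ≈ 45.00°
|T| = 20 · 1 / (1.4142) ≈ 14.142
Gain = 20 log₁₀(14.142) ≈ 23.01 dB
∠T = (0°) − (45.00°) = -45.00°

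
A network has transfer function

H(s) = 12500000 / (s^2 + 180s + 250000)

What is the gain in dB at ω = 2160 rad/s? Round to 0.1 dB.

At s = jω = j2160:
quadratic: (j2160)² + 180·j2160 + 250000 = -4415600 + j388800 → |·| ≈ 4.4327e+06, ∠ ≈ 174.97°
|H| = 12500000 / 4.4327e+06 ≈ 2.82
Gain = 20 log₁₀(2.82) ≈ 9.00 dB

9.0 dB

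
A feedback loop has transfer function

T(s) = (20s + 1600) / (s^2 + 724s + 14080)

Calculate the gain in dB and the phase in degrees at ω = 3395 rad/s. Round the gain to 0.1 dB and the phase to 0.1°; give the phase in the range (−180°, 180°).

-44.8 dB, -79.3°

Substitute s = j3395:
Numerator: 20(j3395) + 1600 = 1600 + j67900
Denominator: (j3395)^2 + 724(j3395) + 14080 = -11511945 + j2457980
|N| = √(1600² + 67900²) ≈ 67919, ∠N ≈ 88.65°
|D| = √(11511945² + 2457980²) ≈ 1.1771e+07, ∠D ≈ 167.95°
|T| = 67919 / 1.1771e+07 ≈ 0.00577
Gain = 20 log₁₀(0.00577) ≈ -44.78 dB
∠T = 88.65° − 167.95° = -79.30°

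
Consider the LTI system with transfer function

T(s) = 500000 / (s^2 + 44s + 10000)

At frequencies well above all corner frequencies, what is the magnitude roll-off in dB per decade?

Each pole contributes −20 dB/decade at high frequency; each zero contributes +20 dB/decade.
Net: 0 zero(s) − 2 pole(s) → -40 dB/decade.

-40 dB/decade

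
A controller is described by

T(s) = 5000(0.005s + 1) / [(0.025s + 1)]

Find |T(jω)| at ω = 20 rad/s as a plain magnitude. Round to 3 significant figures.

At ω = 20 rad/s:
zero (1 + j20·0.005) = 1 + j0.1 → |·| ≈ 1.005, ∠ ≈ 5.71°
pole (1 + j20·0.025) = 1 + j0.5 → |·| ≈ 1.118, ∠ ≈ 26.57°
|T| = 5000 · 1.005 / (1.118) ≈ 4494.6

4.49e+03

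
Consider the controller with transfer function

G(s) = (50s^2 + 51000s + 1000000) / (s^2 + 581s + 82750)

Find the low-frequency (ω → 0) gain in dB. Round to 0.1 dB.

G(0) = 1000000 / 82750 ≈ 12.085
20 log₁₀(12.085) ≈ 21.64 dB

21.6 dB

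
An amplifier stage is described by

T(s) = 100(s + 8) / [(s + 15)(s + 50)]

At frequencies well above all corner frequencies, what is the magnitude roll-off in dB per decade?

-20 dB/decade

Each pole contributes −20 dB/decade at high frequency; each zero contributes +20 dB/decade.
Net: 1 zero(s) − 2 pole(s) → -20 dB/decade.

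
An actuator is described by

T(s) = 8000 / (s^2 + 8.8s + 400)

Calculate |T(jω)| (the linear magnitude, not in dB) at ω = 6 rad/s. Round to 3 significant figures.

At s = jω = j6:
quadratic: (j6)² + 8.8·j6 + 400 = 364 + j52.8 → |·| ≈ 367.81, ∠ ≈ 8.25°
|T| = 8000 / 367.81 ≈ 21.75

21.8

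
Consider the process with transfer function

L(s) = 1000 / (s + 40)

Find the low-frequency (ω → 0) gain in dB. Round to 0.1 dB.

L(0) = 1000 / (40) = 25
20 log₁₀(25) ≈ 27.96 dB

28.0 dB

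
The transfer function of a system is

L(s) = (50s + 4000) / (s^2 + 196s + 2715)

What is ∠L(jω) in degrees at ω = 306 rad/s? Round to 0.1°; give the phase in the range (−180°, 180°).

Substitute s = j306:
Numerator: 50(j306) + 4000 = 4000 + j15300
Denominator: (j306)^2 + 196(j306) + 2715 = -90921 + j59976
|N| = √(4000² + 15300²) ≈ 15814, ∠N ≈ 75.35°
|D| = √(90921² + 59976²) ≈ 1.0892e+05, ∠D ≈ 146.59°
∠L = 75.35° − 146.59° = -71.24°

-71.2°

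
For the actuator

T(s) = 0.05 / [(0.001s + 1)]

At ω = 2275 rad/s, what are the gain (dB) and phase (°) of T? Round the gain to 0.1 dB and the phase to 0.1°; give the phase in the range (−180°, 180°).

At ω = 2275 rad/s:
pole (1 + j2275·0.001) = 1 + j2.275 → |·| ≈ 2.4851, ∠ ≈ 66.27°
|T| = 0.05 · 1 / (2.4851) ≈ 0.02012
Gain = 20 log₁₀(0.02012) ≈ -33.93 dB
∠T = (0°) − (66.27°) = -66.27°

-33.9 dB, -66.3°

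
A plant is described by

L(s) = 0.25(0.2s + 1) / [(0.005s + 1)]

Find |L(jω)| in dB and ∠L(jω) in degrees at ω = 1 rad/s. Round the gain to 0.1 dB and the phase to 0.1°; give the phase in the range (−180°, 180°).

-11.9 dB, 11.0°

At ω = 1 rad/s:
zero (1 + j1·0.2) = 1 + j0.2 → |·| ≈ 1.0198, ∠ ≈ 11.31°
pole (1 + j1·0.005) = 1 + j0.005 → |·| ≈ 1, ∠ ≈ 0.29°
|L| = 0.25 · 1.0198 / (1) ≈ 0.25495
Gain = 20 log₁₀(0.25495) ≈ -11.87 dB
∠L = (11.31°) − (0.29°) = 11.02°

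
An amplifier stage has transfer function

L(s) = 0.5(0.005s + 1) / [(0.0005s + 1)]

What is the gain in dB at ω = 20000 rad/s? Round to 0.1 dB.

13.9 dB

At ω = 20000 rad/s:
zero (1 + j20000·0.005) = 1 + j100 → |·| ≈ 100, ∠ ≈ 89.43°
pole (1 + j20000·0.0005) = 1 + j10 → |·| ≈ 10.05, ∠ ≈ 84.29°
|L| = 0.5 · 100 / (10.05) ≈ 4.9751
Gain = 20 log₁₀(4.9751) ≈ 13.94 dB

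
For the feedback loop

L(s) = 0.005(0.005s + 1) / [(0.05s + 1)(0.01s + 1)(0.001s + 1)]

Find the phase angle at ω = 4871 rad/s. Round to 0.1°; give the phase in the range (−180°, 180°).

-169.3°

At ω = 4871 rad/s:
zero (1 + j4871·0.005) = 1 + j24.355 → |·| ≈ 24.376, ∠ ≈ 87.65°
pole (1 + j4871·0.05) = 1 + j243.55 → |·| ≈ 243.55, ∠ ≈ 89.76°
pole (1 + j4871·0.01) = 1 + j48.71 → |·| ≈ 48.72, ∠ ≈ 88.82°
pole (1 + j4871·0.001) = 1 + j4.871 → |·| ≈ 4.9726, ∠ ≈ 78.40°
∠L = (87.65°) − (89.76° + 88.82° + 78.40°) = -169.33°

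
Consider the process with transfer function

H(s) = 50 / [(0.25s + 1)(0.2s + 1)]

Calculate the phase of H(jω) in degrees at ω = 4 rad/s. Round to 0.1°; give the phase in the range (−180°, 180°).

-83.7°

At ω = 4 rad/s:
pole (1 + j4·0.25) = 1 + j1 → |·| ≈ 1.4142, ∠ ≈ 45.00°
pole (1 + j4·0.2) = 1 + j0.8 → |·| ≈ 1.2806, ∠ ≈ 38.66°
∠H = (0°) − (45.00° + 38.66°) = -83.66°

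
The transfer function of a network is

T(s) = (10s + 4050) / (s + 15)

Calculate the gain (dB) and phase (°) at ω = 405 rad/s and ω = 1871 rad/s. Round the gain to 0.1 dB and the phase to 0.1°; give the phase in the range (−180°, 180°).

Substitute s = j405:
Numerator: 10(j405) + 4050 = 4050 + j4050
Denominator: (j405) + 15 = 15 + j405
|N| = √(4050² + 4050²) ≈ 5727.6, ∠N ≈ 45.00°
|D| = √(15² + 405²) ≈ 405.28, ∠D ≈ 87.88°
|T| = 5727.6 / 405.28 ≈ 14.132
Gain = 20 log₁₀(14.132) ≈ 23.00 dB
∠T = 45.00° − 87.88° = -42.88°

Substitute s = j1871:
Numerator: 10(j1871) + 4050 = 4050 + j18710
Denominator: (j1871) + 15 = 15 + j1871
|N| = √(4050² + 18710²) ≈ 19143, ∠N ≈ 77.79°
|D| = √(15² + 1871²) ≈ 1871.1, ∠D ≈ 89.54°
|T| = 19143 / 1871.1 ≈ 10.231
Gain = 20 log₁₀(10.231) ≈ 20.20 dB
∠T = 77.79° − 89.54° = -11.75°

ω = 405: 23.0 dB, -42.9°; ω = 1871: 20.2 dB, -11.8°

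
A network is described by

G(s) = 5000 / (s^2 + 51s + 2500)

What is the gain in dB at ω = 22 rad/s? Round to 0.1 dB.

6.7 dB

At s = jω = j22:
quadratic: (j22)² + 51·j22 + 2500 = 2016 + j1122 → |·| ≈ 2307.2, ∠ ≈ 29.10°
|G| = 5000 / 2307.2 ≈ 2.1671
Gain = 20 log₁₀(2.1671) ≈ 6.72 dB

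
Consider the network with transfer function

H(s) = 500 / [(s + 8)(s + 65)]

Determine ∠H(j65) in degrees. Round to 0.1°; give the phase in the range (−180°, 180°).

-128.0°

At s = jω = j65:
pole (s+8): 8 + j65 → |·| = √(8²+65²) = √4289 ≈ 65.49, ∠ = arctan(65/8) ≈ 82.98°
pole (s+65): 65 + j65 → |·| = √(65²+65²) = √8450 ≈ 91.924, ∠ = arctan(65/65) ≈ 45.00°
∠H = 0.00° − 127.98° = -127.98°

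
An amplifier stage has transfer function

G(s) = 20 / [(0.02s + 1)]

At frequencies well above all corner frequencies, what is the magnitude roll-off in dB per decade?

Each pole contributes −20 dB/decade at high frequency; each zero contributes +20 dB/decade.
Net: 0 zero(s) − 1 pole(s) → -20 dB/decade.

-20 dB/decade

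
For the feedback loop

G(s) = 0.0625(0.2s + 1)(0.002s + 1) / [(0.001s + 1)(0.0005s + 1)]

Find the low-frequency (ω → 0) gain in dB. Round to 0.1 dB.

G(0) = 0.0625 · 1 / 1 = 0.0625
20 log₁₀(0.0625) ≈ -24.08 dB

-24.1 dB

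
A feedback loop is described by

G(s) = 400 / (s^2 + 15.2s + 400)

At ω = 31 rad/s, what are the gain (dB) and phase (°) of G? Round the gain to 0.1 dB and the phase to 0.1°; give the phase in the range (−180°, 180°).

At s = jω = j31:
quadratic: (j31)² + 15.2·j31 + 400 = -561 + j471.2 → |·| ≈ 732.63, ∠ ≈ 139.97°
|G| = 400 / 732.63 ≈ 0.54598
Gain = 20 log₁₀(0.54598) ≈ -5.26 dB
∠G = 0.00° − 139.97° = -139.97°

-5.3 dB, -140.0°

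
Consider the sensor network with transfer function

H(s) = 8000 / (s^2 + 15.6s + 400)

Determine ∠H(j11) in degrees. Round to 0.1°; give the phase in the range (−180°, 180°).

-31.6°

At s = jω = j11:
quadratic: (j11)² + 15.6·j11 + 400 = 279 + j171.6 → |·| ≈ 327.55, ∠ ≈ 31.59°
∠H = 0.00° − 31.59° = -31.59°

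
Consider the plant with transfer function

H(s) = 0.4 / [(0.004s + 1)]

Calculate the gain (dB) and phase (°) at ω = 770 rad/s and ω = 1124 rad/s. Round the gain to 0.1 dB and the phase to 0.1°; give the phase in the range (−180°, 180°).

At ω = 770 rad/s:
pole (1 + j770·0.004) = 1 + j3.08 → |·| ≈ 3.2383, ∠ ≈ 72.01°
|H| = 0.4 · 1 / (3.2383) ≈ 0.12352
Gain = 20 log₁₀(0.12352) ≈ -18.17 dB
∠H = (0°) − (72.01°) = -72.01°

At ω = 1124 rad/s:
pole (1 + j1124·0.004) = 1 + j4.496 → |·| ≈ 4.6059, ∠ ≈ 77.46°
|H| = 0.4 · 1 / (4.6059) ≈ 0.086845
Gain = 20 log₁₀(0.086845) ≈ -21.23 dB
∠H = (0°) − (77.46°) = -77.46°

ω = 770: -18.2 dB, -72.0°; ω = 1124: -21.2 dB, -77.5°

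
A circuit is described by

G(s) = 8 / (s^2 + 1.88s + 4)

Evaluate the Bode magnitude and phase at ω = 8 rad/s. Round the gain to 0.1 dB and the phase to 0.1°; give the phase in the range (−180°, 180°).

At s = jω = j8:
quadratic: (j8)² + 1.88·j8 + 4 = -60 + j15.04 → |·| ≈ 61.856, ∠ ≈ 165.93°
|G| = 8 / 61.856 ≈ 0.12933
Gain = 20 log₁₀(0.12933) ≈ -17.77 dB
∠G = 0.00° − 165.93° = -165.93°

-17.8 dB, -165.9°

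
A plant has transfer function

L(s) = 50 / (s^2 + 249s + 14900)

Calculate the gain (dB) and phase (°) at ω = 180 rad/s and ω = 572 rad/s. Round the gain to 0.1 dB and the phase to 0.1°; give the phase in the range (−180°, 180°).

ω = 180: -59.7 dB, -111.3°; ω = 572: -76.7 dB, -155.5°

Substitute s = j180:
Numerator: 50 = 50 + j0
Denominator: (j180)^2 + 249(j180) + 14900 = -17500 + j44820
|N| = √(50² + 0²) ≈ 50, ∠N ≈ 0.00°
|D| = √(17500² + 44820²) ≈ 48115, ∠D ≈ 111.33°
|L| = 50 / 48115 ≈ 0.0010392
Gain = 20 log₁₀(0.0010392) ≈ -59.67 dB
∠L = 0.00° − 111.33° = -111.33°

Substitute s = j572:
Numerator: 50 = 50 + j0
Denominator: (j572)^2 + 249(j572) + 14900 = -312284 + j142428
|N| = √(50² + 0²) ≈ 50, ∠N ≈ 0.00°
|D| = √(312284² + 142428²) ≈ 3.4323e+05, ∠D ≈ 155.48°
|L| = 50 / 3.4323e+05 ≈ 0.00014567
Gain = 20 log₁₀(0.00014567) ≈ -76.73 dB
∠L = 0.00° − 155.48° = -155.48°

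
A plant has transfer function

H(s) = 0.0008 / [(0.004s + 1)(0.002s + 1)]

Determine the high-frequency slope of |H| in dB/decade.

Each pole contributes −20 dB/decade at high frequency; each zero contributes +20 dB/decade.
Net: 0 zero(s) − 2 pole(s) → -40 dB/decade.

-40 dB/decade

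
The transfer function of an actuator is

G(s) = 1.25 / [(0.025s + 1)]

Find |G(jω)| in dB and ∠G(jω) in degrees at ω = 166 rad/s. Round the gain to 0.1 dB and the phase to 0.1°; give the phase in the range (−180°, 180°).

-10.7 dB, -76.5°

At ω = 166 rad/s:
pole (1 + j166·0.025) = 1 + j4.15 → |·| ≈ 4.2688, ∠ ≈ 76.45°
|G| = 1.25 · 1 / (4.2688) ≈ 0.29282
Gain = 20 log₁₀(0.29282) ≈ -10.67 dB
∠G = (0°) − (76.45°) = -76.45°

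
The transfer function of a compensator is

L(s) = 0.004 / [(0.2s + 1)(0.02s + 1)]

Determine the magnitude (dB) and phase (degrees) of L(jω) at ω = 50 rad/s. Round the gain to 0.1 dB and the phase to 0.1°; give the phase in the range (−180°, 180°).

-71.0 dB, -129.3°

At ω = 50 rad/s:
pole (1 + j50·0.2) = 1 + j10 → |·| ≈ 10.05, ∠ ≈ 84.29°
pole (1 + j50·0.02) = 1 + j1 → |·| ≈ 1.4142, ∠ ≈ 45.00°
|L| = 0.004 · 1 / (10.05 · 1.4142) ≈ 0.00028144
Gain = 20 log₁₀(0.00028144) ≈ -71.01 dB
∠L = (0°) − (84.29° + 45.00°) = -129.29°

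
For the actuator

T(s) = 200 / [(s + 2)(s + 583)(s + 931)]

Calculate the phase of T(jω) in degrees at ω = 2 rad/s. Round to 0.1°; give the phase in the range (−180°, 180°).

At s = jω = j2:
pole (s+2): 2 + j2 → |·| = √(2²+2²) = √8 ≈ 2.8284, ∠ = arctan(2/2) ≈ 45.00°
pole (s+583): 583 + j2 → |·| = √(583²+2²) = √339893 ≈ 583, ∠ = arctan(2/583) ≈ 0.20°
pole (s+931): 931 + j2 → |·| = √(931²+2²) = √866765 ≈ 931, ∠ = arctan(2/931) ≈ 0.12°
∠T = 0.00° − 45.32° = -45.32°

-45.3°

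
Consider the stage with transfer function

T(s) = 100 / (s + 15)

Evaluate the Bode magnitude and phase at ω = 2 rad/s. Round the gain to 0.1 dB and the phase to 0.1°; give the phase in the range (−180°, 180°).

At s = jω = j2:
pole (s+15): 15 + j2 → |·| = √(15²+2²) = √229 ≈ 15.133, ∠ = arctan(2/15) ≈ 7.59°
|T| = 100 / 15.133 ≈ 6.6081
Gain = 20 log₁₀(6.6081) ≈ 16.40 dB
∠T = 0.00° − 7.59° = -7.59°

16.4 dB, -7.6°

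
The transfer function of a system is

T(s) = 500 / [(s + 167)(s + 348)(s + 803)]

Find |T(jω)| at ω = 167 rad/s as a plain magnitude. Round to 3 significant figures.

At s = jω = j167:
pole (s+167): 167 + j167 → |·| = √(167²+167²) = √55778 ≈ 236.17, ∠ = arctan(167/167) ≈ 45.00°
pole (s+348): 348 + j167 → |·| = √(348²+167²) = √148993 ≈ 386, ∠ = arctan(167/348) ≈ 25.64°
pole (s+803): 803 + j167 → |·| = √(803²+167²) = √672698 ≈ 820.18, ∠ = arctan(167/803) ≈ 11.75°
|T| = 500 / 7.4769e+07 ≈ 6.6873e-06

6.69e-06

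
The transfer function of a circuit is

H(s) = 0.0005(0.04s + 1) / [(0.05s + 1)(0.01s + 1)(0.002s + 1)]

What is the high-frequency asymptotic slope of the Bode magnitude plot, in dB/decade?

-40 dB/decade

Each pole contributes −20 dB/decade at high frequency; each zero contributes +20 dB/decade.
Net: 1 zero(s) − 3 pole(s) → -40 dB/decade.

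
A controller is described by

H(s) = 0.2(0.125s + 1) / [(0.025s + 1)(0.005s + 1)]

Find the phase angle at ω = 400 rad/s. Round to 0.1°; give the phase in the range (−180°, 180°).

-58.9°

At ω = 400 rad/s:
zero (1 + j400·0.125) = 1 + j50 → |·| ≈ 50.01, ∠ ≈ 88.85°
pole (1 + j400·0.025) = 1 + j10 → |·| ≈ 10.05, ∠ ≈ 84.29°
pole (1 + j400·0.005) = 1 + j2 → |·| ≈ 2.2361, ∠ ≈ 63.43°
∠H = (88.85°) − (84.29° + 63.43°) = -58.87°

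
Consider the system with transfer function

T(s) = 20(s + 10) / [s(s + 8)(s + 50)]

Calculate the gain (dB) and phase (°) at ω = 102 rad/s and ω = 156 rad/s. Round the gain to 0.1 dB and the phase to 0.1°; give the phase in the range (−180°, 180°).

At s = jω = j102:
zero (s+10): 10 + j102 → |·| = √(10²+102²) = √10504 ≈ 102.49, ∠ = arctan(102/10) ≈ 84.40°
pole (s+8): 8 + j102 → |·| = √(8²+102²) = √10468 ≈ 102.31, ∠ = arctan(102/8) ≈ 85.52°
pole (s+50): 50 + j102 → |·| = √(50²+102²) = √12904 ≈ 113.6, ∠ = arctan(102/50) ≈ 63.89°
pole at origin: |s| = 102, ∠ = 90.00° (in denominator)
|T| = 20 · 102.49 / 1.1855e+06 ≈ 0.0017291
Gain = 20 log₁₀(0.0017291) ≈ -55.24 dB
∠T = 84.40° − 239.41° = -155.01°

At s = jω = j156:
zero (s+10): 10 + j156 → |·| = √(10²+156²) = √24436 ≈ 156.32, ∠ = arctan(156/10) ≈ 86.33°
pole (s+8): 8 + j156 → |·| = √(8²+156²) = √24400 ≈ 156.2, ∠ = arctan(156/8) ≈ 87.06°
pole (s+50): 50 + j156 → |·| = √(50²+156²) = √26836 ≈ 163.82, ∠ = arctan(156/50) ≈ 72.23°
pole at origin: |s| = 156, ∠ = 90.00° (in denominator)
|T| = 20 · 156.32 / 3.9918e+06 ≈ 0.00078321
Gain = 20 log₁₀(0.00078321) ≈ -62.12 dB
∠T = 86.33° − 249.29° = -162.96°

ω = 102: -55.2 dB, -155.0°; ω = 156: -62.1 dB, -163.0°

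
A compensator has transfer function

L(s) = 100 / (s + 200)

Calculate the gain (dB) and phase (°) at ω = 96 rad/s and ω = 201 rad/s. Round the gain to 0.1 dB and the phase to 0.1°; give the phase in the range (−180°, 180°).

At s = jω = j96:
pole (s+200): 200 + j96 → |·| = √(200²+96²) = √49216 ≈ 221.85, ∠ = arctan(96/200) ≈ 25.64°
|L| = 100 / 221.85 ≈ 0.45076
Gain = 20 log₁₀(0.45076) ≈ -6.92 dB
∠L = 0.00° − 25.64° = -25.64°

At s = jω = j201:
pole (s+200): 200 + j201 → |·| = √(200²+201²) = √80401 ≈ 283.55, ∠ = arctan(201/200) ≈ 45.14°
|L| = 100 / 283.55 ≈ 0.35267
Gain = 20 log₁₀(0.35267) ≈ -9.05 dB
∠L = 0.00° − 45.14° = -45.14°

ω = 96: -6.9 dB, -25.6°; ω = 201: -9.1 dB, -45.1°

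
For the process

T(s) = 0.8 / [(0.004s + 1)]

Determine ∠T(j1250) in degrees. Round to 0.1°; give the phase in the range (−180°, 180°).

At ω = 1250 rad/s:
pole (1 + j1250·0.004) = 1 + j5 → |·| ≈ 5.099, ∠ ≈ 78.69°
∠T = (0°) − (78.69°) = -78.69°

-78.7°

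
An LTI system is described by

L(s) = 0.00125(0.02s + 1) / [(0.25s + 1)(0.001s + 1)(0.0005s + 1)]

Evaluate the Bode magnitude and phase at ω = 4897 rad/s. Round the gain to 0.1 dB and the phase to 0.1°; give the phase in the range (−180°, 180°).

At ω = 4897 rad/s:
zero (1 + j4897·0.02) = 1 + j97.94 → |·| ≈ 97.945, ∠ ≈ 89.42°
pole (1 + j4897·0.25) = 1 + j1224.25 → |·| ≈ 1224.3, ∠ ≈ 89.95°
pole (1 + j4897·0.001) = 1 + j4.897 → |·| ≈ 4.9981, ∠ ≈ 78.46°
pole (1 + j4897·0.0005) = 1 + j2.4485 → |·| ≈ 2.6448, ∠ ≈ 67.78°
|L| = 0.00125 · 97.945 / (1224.3 · 4.9981 · 2.6448) ≈ 7.565e-06
Gain = 20 log₁₀(7.565e-06) ≈ -102.42 dB
∠L = (89.42°) − (89.95° + 78.46° + 67.78°) = -146.77°

-102.4 dB, -146.8°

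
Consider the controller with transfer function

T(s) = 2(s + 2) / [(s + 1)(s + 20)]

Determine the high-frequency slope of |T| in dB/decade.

-20 dB/decade

Each pole contributes −20 dB/decade at high frequency; each zero contributes +20 dB/decade.
Net: 1 zero(s) − 2 pole(s) → -20 dB/decade.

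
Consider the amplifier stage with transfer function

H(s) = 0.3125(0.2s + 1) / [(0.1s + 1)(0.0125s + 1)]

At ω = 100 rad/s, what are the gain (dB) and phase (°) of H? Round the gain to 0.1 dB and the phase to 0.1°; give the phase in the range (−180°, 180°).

At ω = 100 rad/s:
zero (1 + j100·0.2) = 1 + j20 → |·| ≈ 20.025, ∠ ≈ 87.14°
pole (1 + j100·0.1) = 1 + j10 → |·| ≈ 10.05, ∠ ≈ 84.29°
pole (1 + j100·0.0125) = 1 + j1.25 → |·| ≈ 1.6008, ∠ ≈ 51.34°
|H| = 0.3125 · 20.025 / (10.05 · 1.6008) ≈ 0.38897
Gain = 20 log₁₀(0.38897) ≈ -8.20 dB
∠H = (87.14°) − (84.29° + 51.34°) = -48.49°

-8.2 dB, -48.5°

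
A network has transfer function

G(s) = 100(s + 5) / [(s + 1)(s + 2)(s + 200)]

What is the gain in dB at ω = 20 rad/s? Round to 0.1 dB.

-31.9 dB

At s = jω = j20:
zero (s+5): 5 + j20 → |·| = √(5²+20²) = √425 ≈ 20.616, ∠ = arctan(20/5) ≈ 75.96°
pole (s+1): 1 + j20 → |·| = √(1²+20²) = √401 ≈ 20.025, ∠ = arctan(20/1) ≈ 87.14°
pole (s+2): 2 + j20 → |·| = √(2²+20²) = √404 ≈ 20.1, ∠ = arctan(20/2) ≈ 84.29°
pole (s+200): 200 + j20 → |·| = √(200²+20²) = √40400 ≈ 201, ∠ = arctan(20/200) ≈ 5.71°
|G| = 100 · 20.616 / 80903 ≈ 0.025482
Gain = 20 log₁₀(0.025482) ≈ -31.88 dB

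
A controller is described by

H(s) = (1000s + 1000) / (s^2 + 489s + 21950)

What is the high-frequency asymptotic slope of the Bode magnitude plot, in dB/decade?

Each pole contributes −20 dB/decade at high frequency; each zero contributes +20 dB/decade.
Net: 1 zero(s) − 2 pole(s) → -20 dB/decade.

-20 dB/decade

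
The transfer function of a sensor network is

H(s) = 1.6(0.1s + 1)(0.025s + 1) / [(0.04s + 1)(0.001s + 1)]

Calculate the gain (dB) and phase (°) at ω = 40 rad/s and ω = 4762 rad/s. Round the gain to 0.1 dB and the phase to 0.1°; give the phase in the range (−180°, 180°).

ω = 40: 13.9 dB, 60.7°; ω = 4762: 39.8 dB, 11.6°

At ω = 40 rad/s:
zero (1 + j40·0.1) = 1 + j4 → |·| ≈ 4.1231, ∠ ≈ 75.96°
zero (1 + j40·0.025) = 1 + j1 → |·| ≈ 1.4142, ∠ ≈ 45.00°
pole (1 + j40·0.04) = 1 + j1.6 → |·| ≈ 1.8868, ∠ ≈ 57.99°
pole (1 + j40·0.001) = 1 + j0.04 → |·| ≈ 1.0008, ∠ ≈ 2.29°
|H| = 1.6 · 4.1231 · 1.4142 / (1.8868 · 1.0008) ≈ 4.9406
Gain = 20 log₁₀(4.9406) ≈ 13.88 dB
∠H = (75.96° + 45.00°) − (57.99° + 2.29°) = 60.68°

At ω = 4762 rad/s:
zero (1 + j4762·0.1) = 1 + j476.2 → |·| ≈ 476.2, ∠ ≈ 89.88°
zero (1 + j4762·0.025) = 1 + j119.05 → |·| ≈ 119.05, ∠ ≈ 89.52°
pole (1 + j4762·0.04) = 1 + j190.48 → |·| ≈ 190.48, ∠ ≈ 89.70°
pole (1 + j4762·0.001) = 1 + j4.762 → |·| ≈ 4.8659, ∠ ≈ 78.14°
|H| = 1.6 · 476.2 · 119.05 / (190.48 · 4.8659) ≈ 97.865
Gain = 20 log₁₀(97.865) ≈ 39.81 dB
∠H = (89.88° + 89.52°) − (89.70° + 78.14°) = 11.56°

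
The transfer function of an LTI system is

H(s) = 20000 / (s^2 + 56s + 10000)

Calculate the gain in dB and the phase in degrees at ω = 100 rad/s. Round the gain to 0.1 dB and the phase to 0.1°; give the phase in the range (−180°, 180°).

At s = jω = j100:
quadratic: (j100)² + 56·j100 + 10000 = 0 + j5600 → |·| ≈ 5600, ∠ ≈ 90.00°
|H| = 20000 / 5600 ≈ 3.5714
Gain = 20 log₁₀(3.5714) ≈ 11.06 dB
∠H = 0.00° − 90.00° = -90.00°

11.1 dB, -90.0°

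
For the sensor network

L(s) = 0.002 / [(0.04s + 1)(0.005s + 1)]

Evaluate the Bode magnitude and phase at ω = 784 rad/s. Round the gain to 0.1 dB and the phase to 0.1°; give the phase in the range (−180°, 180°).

At ω = 784 rad/s:
pole (1 + j784·0.04) = 1 + j31.36 → |·| ≈ 31.376, ∠ ≈ 88.17°
pole (1 + j784·0.005) = 1 + j3.92 → |·| ≈ 4.0455, ∠ ≈ 75.69°
|L| = 0.002 · 1 / (31.376 · 4.0455) ≈ 1.5757e-05
Gain = 20 log₁₀(1.5757e-05) ≈ -96.05 dB
∠L = (0°) − (88.17° + 75.69°) = -163.86°

-96.1 dB, -163.9°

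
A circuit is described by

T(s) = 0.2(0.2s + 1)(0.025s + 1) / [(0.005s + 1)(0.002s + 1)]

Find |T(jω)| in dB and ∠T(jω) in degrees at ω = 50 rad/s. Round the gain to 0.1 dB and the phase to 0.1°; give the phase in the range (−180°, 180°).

9.8 dB, 115.9°

At ω = 50 rad/s:
zero (1 + j50·0.2) = 1 + j10 → |·| ≈ 10.05, ∠ ≈ 84.29°
zero (1 + j50·0.025) = 1 + j1.25 → |·| ≈ 1.6008, ∠ ≈ 51.34°
pole (1 + j50·0.005) = 1 + j0.25 → |·| ≈ 1.0308, ∠ ≈ 14.04°
pole (1 + j50·0.002) = 1 + j0.1 → |·| ≈ 1.005, ∠ ≈ 5.71°
|T| = 0.2 · 10.05 · 1.6008 / (1.0308 · 1.005) ≈ 3.1059
Gain = 20 log₁₀(3.1059) ≈ 9.84 dB
∠T = (84.29° + 51.34°) − (14.04° + 5.71°) = 115.88°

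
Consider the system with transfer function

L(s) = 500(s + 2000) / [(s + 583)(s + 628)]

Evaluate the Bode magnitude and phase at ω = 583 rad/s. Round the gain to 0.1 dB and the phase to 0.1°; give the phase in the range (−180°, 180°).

3.4 dB, -71.6°

At s = jω = j583:
zero (s+2000): 2000 + j583 → |·| = √(2000²+583²) = √4339889 ≈ 2083.2, ∠ = arctan(583/2000) ≈ 16.25°
pole (s+583): 583 + j583 → |·| = √(583²+583²) = √679778 ≈ 824.49, ∠ = arctan(583/583) ≈ 45.00°
pole (s+628): 628 + j583 → |·| = √(628²+583²) = √734273 ≈ 856.9, ∠ = arctan(583/628) ≈ 42.87°
|L| = 500 · 2083.2 / 7.0651e+05 ≈ 1.4743
Gain = 20 log₁₀(1.4743) ≈ 3.37 dB
∠L = 16.25° − 87.87° = -71.62°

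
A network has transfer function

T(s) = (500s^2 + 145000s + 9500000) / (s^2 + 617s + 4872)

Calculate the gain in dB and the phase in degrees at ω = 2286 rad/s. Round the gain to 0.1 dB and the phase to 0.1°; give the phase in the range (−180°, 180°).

53.7 dB, 7.9°

Substitute s = j2286:
Numerator: 500(j2286)^2 + 145000(j2286) + 9500000 = -2603398000 + j331470000
Denominator: (j2286)^2 + 617(j2286) + 4872 = -5220924 + j1410462
|N| = √(2603398000² + 331470000²) ≈ 2.6244e+09, ∠N ≈ 172.74°
|D| = √(5220924² + 1410462²) ≈ 5.4081e+06, ∠D ≈ 164.88°
|T| = 2.6244e+09 / 5.4081e+06 ≈ 485.27
Gain = 20 log₁₀(485.27) ≈ 53.72 dB
∠T = 172.74° − 164.88° = 7.86°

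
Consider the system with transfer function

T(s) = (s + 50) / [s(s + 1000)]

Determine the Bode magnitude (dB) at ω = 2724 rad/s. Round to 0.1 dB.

At s = jω = j2724:
zero (s+50): 50 + j2724 → |·| = √(50²+2724²) = √7422676 ≈ 2724.5, ∠ = arctan(2724/50) ≈ 88.95°
pole (s+1000): 1000 + j2724 → |·| = √(1000²+2724²) = √8420176 ≈ 2901.8, ∠ = arctan(2724/1000) ≈ 69.84°
pole at origin: |s| = 2724, ∠ = 90.00° (in denominator)
|T| = 1 · 2724.5 / 7.9045e+06 ≈ 0.00034468
Gain = 20 log₁₀(0.00034468) ≈ -69.25 dB

-69.3 dB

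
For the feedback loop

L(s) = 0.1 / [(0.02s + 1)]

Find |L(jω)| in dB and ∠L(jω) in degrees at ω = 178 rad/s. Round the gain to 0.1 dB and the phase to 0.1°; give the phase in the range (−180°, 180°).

-31.4 dB, -74.3°

At ω = 178 rad/s:
pole (1 + j178·0.02) = 1 + j3.56 → |·| ≈ 3.6978, ∠ ≈ 74.31°
|L| = 0.1 · 1 / (3.6978) ≈ 0.027043
Gain = 20 log₁₀(0.027043) ≈ -31.36 dB
∠L = (0°) − (74.31°) = -74.31°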